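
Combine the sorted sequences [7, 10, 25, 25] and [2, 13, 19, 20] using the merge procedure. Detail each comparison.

Merging process:

Compare 7 vs 2: take 2 from right. Merged: [2]
Compare 7 vs 13: take 7 from left. Merged: [2, 7]
Compare 10 vs 13: take 10 from left. Merged: [2, 7, 10]
Compare 25 vs 13: take 13 from right. Merged: [2, 7, 10, 13]
Compare 25 vs 19: take 19 from right. Merged: [2, 7, 10, 13, 19]
Compare 25 vs 20: take 20 from right. Merged: [2, 7, 10, 13, 19, 20]
Append remaining from left: [25, 25]. Merged: [2, 7, 10, 13, 19, 20, 25, 25]

Final merged array: [2, 7, 10, 13, 19, 20, 25, 25]
Total comparisons: 6

The merged array is [2, 7, 10, 13, 19, 20, 25, 25], requiring 6 comparisons. The merge step runs in O(n) time where n is the total number of elements.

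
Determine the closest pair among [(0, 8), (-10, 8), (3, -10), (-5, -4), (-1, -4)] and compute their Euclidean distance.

Computing all pairwise distances among 5 points:

d((0, 8), (-10, 8)) = 10.0
d((0, 8), (3, -10)) = 18.2483
d((0, 8), (-5, -4)) = 13.0
d((0, 8), (-1, -4)) = 12.0416
d((-10, 8), (3, -10)) = 22.2036
d((-10, 8), (-5, -4)) = 13.0
d((-10, 8), (-1, -4)) = 15.0
d((3, -10), (-5, -4)) = 10.0
d((3, -10), (-1, -4)) = 7.2111
d((-5, -4), (-1, -4)) = 4.0 <-- minimum

Closest pair: (-5, -4) and (-1, -4) with distance 4.0

The closest pair is (-5, -4) and (-1, -4) with Euclidean distance 4.0. For 5 points, brute-force pairwise comparison is shown above. For large n, the divide-and-conquer algorithm (sort by x, recurse on halves, check the dividing strip) achieves O(n log n).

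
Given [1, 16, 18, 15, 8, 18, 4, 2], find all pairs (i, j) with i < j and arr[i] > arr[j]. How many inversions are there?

Finding inversions in [1, 16, 18, 15, 8, 18, 4, 2]:

(1, 3): arr[1]=16 > arr[3]=15
(1, 4): arr[1]=16 > arr[4]=8
(1, 6): arr[1]=16 > arr[6]=4
(1, 7): arr[1]=16 > arr[7]=2
(2, 3): arr[2]=18 > arr[3]=15
(2, 4): arr[2]=18 > arr[4]=8
(2, 6): arr[2]=18 > arr[6]=4
(2, 7): arr[2]=18 > arr[7]=2
(3, 4): arr[3]=15 > arr[4]=8
(3, 6): arr[3]=15 > arr[6]=4
(3, 7): arr[3]=15 > arr[7]=2
(4, 6): arr[4]=8 > arr[6]=4
(4, 7): arr[4]=8 > arr[7]=2
(5, 6): arr[5]=18 > arr[6]=4
(5, 7): arr[5]=18 > arr[7]=2
(6, 7): arr[6]=4 > arr[7]=2

Total inversions: 16

The array has 16 inversion(s): (1,3), (1,4), (1,6), (1,7), (2,3), (2,4), (2,6), (2,7), (3,4), (3,6), (3,7), (4,6), (4,7), (5,6), (5,7), (6,7). Each pair (i,j) satisfies i < j and arr[i] > arr[j].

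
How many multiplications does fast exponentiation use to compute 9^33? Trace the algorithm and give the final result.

Computing 9^33 by squaring (build up from 9^1; each line after the first costs one multiplication):

9^1 = 9
9^2 = (9^1)^2 = 9^2 = 81
9^4 = (9^2)^2 = 81^2 = 6561
9^8 = (9^4)^2 = 6561^2 = 43046721
9^16 = (9^8)^2 = 43046721^2 = 1853020188851841
9^32 = (9^16)^2 = 1853020188851841^2 = 3433683820292512484657849089281
9^33 = 9 * 9^32 = 9 * 3433683820292512484657849089281 = 30903154382632612361920641803529

Result: 30903154382632612361920641803529
Multiplications needed: 6 (6 lines after 9^1)

9^33 = 30903154382632612361920641803529. Using exponentiation by squaring, this requires 6 multiplications. The key idea: if the exponent is even, square the half-power; if odd, multiply by the base once.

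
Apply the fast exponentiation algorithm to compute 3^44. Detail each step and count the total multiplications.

Computing 3^44 by squaring (build up from 3^1; each line after the first costs one multiplication):

3^1 = 3
3^2 = (3^1)^2 = 3^2 = 9
3^4 = (3^2)^2 = 9^2 = 81
3^5 = 3 * 3^4 = 3 * 81 = 243
3^10 = (3^5)^2 = 243^2 = 59049
3^11 = 3 * 3^10 = 3 * 59049 = 177147
3^22 = (3^11)^2 = 177147^2 = 31381059609
3^44 = (3^22)^2 = 31381059609^2 = 984770902183611232881

Result: 984770902183611232881
Multiplications needed: 7 (7 lines after 3^1)

3^44 = 984770902183611232881. Using exponentiation by squaring, this requires 7 multiplications. The key idea: if the exponent is even, square the half-power; if odd, multiply by the base once.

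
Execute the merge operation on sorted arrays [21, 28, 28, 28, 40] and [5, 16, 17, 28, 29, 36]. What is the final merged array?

Merging process:

Compare 21 vs 5: take 5 from right. Merged: [5]
Compare 21 vs 16: take 16 from right. Merged: [5, 16]
Compare 21 vs 17: take 17 from right. Merged: [5, 16, 17]
Compare 21 vs 28: take 21 from left. Merged: [5, 16, 17, 21]
Compare 28 vs 28: take 28 from left. Merged: [5, 16, 17, 21, 28]
Compare 28 vs 28: take 28 from left. Merged: [5, 16, 17, 21, 28, 28]
Compare 28 vs 28: take 28 from left. Merged: [5, 16, 17, 21, 28, 28, 28]
Compare 40 vs 28: take 28 from right. Merged: [5, 16, 17, 21, 28, 28, 28, 28]
Compare 40 vs 29: take 29 from right. Merged: [5, 16, 17, 21, 28, 28, 28, 28, 29]
Compare 40 vs 36: take 36 from right. Merged: [5, 16, 17, 21, 28, 28, 28, 28, 29, 36]
Append remaining from left: [40]. Merged: [5, 16, 17, 21, 28, 28, 28, 28, 29, 36, 40]

Final merged array: [5, 16, 17, 21, 28, 28, 28, 28, 29, 36, 40]
Total comparisons: 10

The merged array is [5, 16, 17, 21, 28, 28, 28, 28, 29, 36, 40], requiring 10 comparisons. The merge step runs in O(n) time where n is the total number of elements.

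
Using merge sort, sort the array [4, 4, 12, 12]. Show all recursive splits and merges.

Merge sort trace:

Split: [4, 4, 12, 12] -> [4, 4] and [12, 12]
  Split: [4, 4] -> [4] and [4]
  Merge: [4] + [4] -> [4, 4]
  Split: [12, 12] -> [12] and [12]
  Merge: [12] + [12] -> [12, 12]
Merge: [4, 4] + [12, 12] -> [4, 4, 12, 12]

Final sorted array: [4, 4, 12, 12]

The merge sort proceeds by recursively splitting the array and merging sorted halves.
After all merges, the sorted array is [4, 4, 12, 12].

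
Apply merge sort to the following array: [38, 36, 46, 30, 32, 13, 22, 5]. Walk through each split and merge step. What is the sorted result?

Merge sort trace:

Split: [38, 36, 46, 30, 32, 13, 22, 5] -> [38, 36, 46, 30] and [32, 13, 22, 5]
  Split: [38, 36, 46, 30] -> [38, 36] and [46, 30]
    Split: [38, 36] -> [38] and [36]
    Merge: [38] + [36] -> [36, 38]
    Split: [46, 30] -> [46] and [30]
    Merge: [46] + [30] -> [30, 46]
  Merge: [36, 38] + [30, 46] -> [30, 36, 38, 46]
  Split: [32, 13, 22, 5] -> [32, 13] and [22, 5]
    Split: [32, 13] -> [32] and [13]
    Merge: [32] + [13] -> [13, 32]
    Split: [22, 5] -> [22] and [5]
    Merge: [22] + [5] -> [5, 22]
  Merge: [13, 32] + [5, 22] -> [5, 13, 22, 32]
Merge: [30, 36, 38, 46] + [5, 13, 22, 32] -> [5, 13, 22, 30, 32, 36, 38, 46]

Final sorted array: [5, 13, 22, 30, 32, 36, 38, 46]

The merge sort proceeds by recursively splitting the array and merging sorted halves.
After all merges, the sorted array is [5, 13, 22, 30, 32, 36, 38, 46].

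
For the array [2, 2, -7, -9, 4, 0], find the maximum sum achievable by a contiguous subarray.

Using Kadane's algorithm on [2, 2, -7, -9, 4, 0]:

Scanning through the array:
Position 1 (value 2): max_ending_here = 4, max_so_far = 4
Position 2 (value -7): max_ending_here = -3, max_so_far = 4
Position 3 (value -9): max_ending_here = -9, max_so_far = 4
Position 4 (value 4): max_ending_here = 4, max_so_far = 4
Position 5 (value 0): max_ending_here = 4, max_so_far = 4

Maximum subarray: [2, 2]
Maximum sum: 4

The maximum subarray is [2, 2] with sum 4. This subarray runs from index 0 to index 1.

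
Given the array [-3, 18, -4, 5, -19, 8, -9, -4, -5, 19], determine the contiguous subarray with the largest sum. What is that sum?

Using Kadane's algorithm on [-3, 18, -4, 5, -19, 8, -9, -4, -5, 19]:

Scanning through the array:
Position 1 (value 18): max_ending_here = 18, max_so_far = 18
Position 2 (value -4): max_ending_here = 14, max_so_far = 18
Position 3 (value 5): max_ending_here = 19, max_so_far = 19
Position 4 (value -19): max_ending_here = 0, max_so_far = 19
Position 5 (value 8): max_ending_here = 8, max_so_far = 19
Position 6 (value -9): max_ending_here = -1, max_so_far = 19
Position 7 (value -4): max_ending_here = -4, max_so_far = 19
Position 8 (value -5): max_ending_here = -5, max_so_far = 19
Position 9 (value 19): max_ending_here = 19, max_so_far = 19

Maximum subarray: [18, -4, 5]
Maximum sum: 19

The maximum subarray is [18, -4, 5] with sum 19. This subarray runs from index 1 to index 3.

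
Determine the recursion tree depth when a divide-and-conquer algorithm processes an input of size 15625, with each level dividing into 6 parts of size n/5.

For divide and conquer with division factor 5:

Problem sizes at each level:
Level 0: 15625
Level 1: 3125
Level 2: 625
Level 3: 125
Level 4: 25
Level 5: 5
Level 6: 1

The root is level 0 and the size-1 base case is level 6 (the tree spans levels 0 through 6, i.e. 7 levels counting the root), so the depth is the number of divisions: log_5(15625) = 6

The recursion tree depth is log_5(15625) = 6. At each level, the problem size is divided by 5, so it takes 6 divisions to reduce to a base case of size 1. The algorithm makes 6 recursive calls at each level.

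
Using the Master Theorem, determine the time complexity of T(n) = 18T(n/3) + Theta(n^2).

Master Theorem for T(n) = 18T(n/3) + O(n^2):

a = 18, b = 3, c = 2
log_b(a) = log_3(18) = 2.6309

Case 1: c = 2 < log_3(18) = 2.6309
T(n) = O(n^(log_3 18))

For T(n) = 18T(n/3) + O(n^2): log_3(18) = 2.6309. This is Case 1 of the Master Theorem (c < log_b(a), work dominated by leaves), giving O(n^(log_3 18)).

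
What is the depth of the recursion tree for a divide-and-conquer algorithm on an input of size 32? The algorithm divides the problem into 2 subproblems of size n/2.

For divide and conquer with division factor 2:

Problem sizes at each level:
Level 0: 32
Level 1: 16
Level 2: 8
Level 3: 4
Level 4: 2
Level 5: 1

The root is level 0 and the size-1 base case is level 5 (the tree spans levels 0 through 5, i.e. 6 levels counting the root), so the depth is the number of divisions: log_2(32) = 5

The recursion tree depth is log_2(32) = 5. At each level, the problem size is divided by 2, so it takes 5 divisions to reduce to a base case of size 1. The algorithm makes 2 recursive calls at each level.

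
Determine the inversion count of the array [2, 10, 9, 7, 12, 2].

Finding inversions in [2, 10, 9, 7, 12, 2]:

(1, 2): arr[1]=10 > arr[2]=9
(1, 3): arr[1]=10 > arr[3]=7
(1, 5): arr[1]=10 > arr[5]=2
(2, 3): arr[2]=9 > arr[3]=7
(2, 5): arr[2]=9 > arr[5]=2
(3, 5): arr[3]=7 > arr[5]=2
(4, 5): arr[4]=12 > arr[5]=2

Total inversions: 7

The array has 7 inversion(s): (1,2), (1,3), (1,5), (2,3), (2,5), (3,5), (4,5). Each pair (i,j) satisfies i < j and arr[i] > arr[j].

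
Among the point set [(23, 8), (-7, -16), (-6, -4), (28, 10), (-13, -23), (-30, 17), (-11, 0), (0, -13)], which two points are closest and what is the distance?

Computing all pairwise distances among 8 points:

d((23, 8), (-7, -16)) = 38.4187
d((23, 8), (-6, -4)) = 31.3847
d((23, 8), (28, 10)) = 5.3852 <-- minimum
d((23, 8), (-13, -23)) = 47.5079
d((23, 8), (-30, 17)) = 53.7587
d((23, 8), (-11, 0)) = 34.9285
d((23, 8), (0, -13)) = 31.1448
d((-7, -16), (-6, -4)) = 12.0416
d((-7, -16), (28, 10)) = 43.6005
d((-7, -16), (-13, -23)) = 9.2195
d((-7, -16), (-30, 17)) = 40.2244
d((-7, -16), (-11, 0)) = 16.4924
d((-7, -16), (0, -13)) = 7.6158
d((-6, -4), (28, 10)) = 36.7696
d((-6, -4), (-13, -23)) = 20.2485
d((-6, -4), (-30, 17)) = 31.8904
d((-6, -4), (-11, 0)) = 6.4031
d((-6, -4), (0, -13)) = 10.8167
d((28, 10), (-13, -23)) = 52.6308
d((28, 10), (-30, 17)) = 58.4209
d((28, 10), (-11, 0)) = 40.2616
d((28, 10), (0, -13)) = 36.2353
d((-13, -23), (-30, 17)) = 43.4626
d((-13, -23), (-11, 0)) = 23.0868
d((-13, -23), (0, -13)) = 16.4012
d((-30, 17), (-11, 0)) = 25.4951
d((-30, 17), (0, -13)) = 42.4264
d((-11, 0), (0, -13)) = 17.0294

Closest pair: (23, 8) and (28, 10) with distance 5.3852

The closest pair is (23, 8) and (28, 10) with Euclidean distance 5.3852. For 8 points, brute-force pairwise comparison is shown above. For large n, the divide-and-conquer algorithm (sort by x, recurse on halves, check the dividing strip) achieves O(n log n).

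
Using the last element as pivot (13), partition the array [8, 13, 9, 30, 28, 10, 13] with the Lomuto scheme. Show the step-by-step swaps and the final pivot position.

Lomuto partition with pivot = 13:

Initial array: [8, 13, 9, 30, 28, 10, 13]

arr[0]=8 <= 13: swap with position 0, array becomes [8, 13, 9, 30, 28, 10, 13]
arr[1]=13 <= 13: swap with position 1, array becomes [8, 13, 9, 30, 28, 10, 13]
arr[2]=9 <= 13: swap with position 2, array becomes [8, 13, 9, 30, 28, 10, 13]
arr[3]=30 > 13: no swap
arr[4]=28 > 13: no swap
arr[5]=10 <= 13: swap with position 3, array becomes [8, 13, 9, 10, 28, 30, 13]

Place pivot at position 4: [8, 13, 9, 10, 13, 30, 28]
Pivot position: 4

After partitioning with pivot 13, the array becomes [8, 13, 9, 10, 13, 30, 28]. The pivot is placed at index 4. All elements to the left of the pivot are <= 13, and all elements to the right are > 13.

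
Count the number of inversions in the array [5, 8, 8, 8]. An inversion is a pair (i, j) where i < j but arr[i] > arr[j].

Finding inversions in [5, 8, 8, 8]:


Total inversions: 0

The array has 0 inversions. It is already sorted.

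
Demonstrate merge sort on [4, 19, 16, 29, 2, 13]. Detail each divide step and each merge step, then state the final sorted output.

Merge sort trace:

Split: [4, 19, 16, 29, 2, 13] -> [4, 19, 16] and [29, 2, 13]
  Split: [4, 19, 16] -> [4] and [19, 16]
    Split: [19, 16] -> [19] and [16]
    Merge: [19] + [16] -> [16, 19]
  Merge: [4] + [16, 19] -> [4, 16, 19]
  Split: [29, 2, 13] -> [29] and [2, 13]
    Split: [2, 13] -> [2] and [13]
    Merge: [2] + [13] -> [2, 13]
  Merge: [29] + [2, 13] -> [2, 13, 29]
Merge: [4, 16, 19] + [2, 13, 29] -> [2, 4, 13, 16, 19, 29]

Final sorted array: [2, 4, 13, 16, 19, 29]

The merge sort proceeds by recursively splitting the array and merging sorted halves.
After all merges, the sorted array is [2, 4, 13, 16, 19, 29].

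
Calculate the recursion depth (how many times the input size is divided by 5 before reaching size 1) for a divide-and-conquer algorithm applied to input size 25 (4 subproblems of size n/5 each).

For divide and conquer with division factor 5:

Problem sizes at each level:
Level 0: 25
Level 1: 5
Level 2: 1

The root is level 0 and the size-1 base case is level 2 (the tree spans levels 0 through 2, i.e. 3 levels counting the root), so the depth is the number of divisions: log_5(25) = 2

The recursion tree depth is log_5(25) = 2. At each level, the problem size is divided by 5, so it takes 2 divisions to reduce to a base case of size 1. The algorithm makes 4 recursive calls at each level.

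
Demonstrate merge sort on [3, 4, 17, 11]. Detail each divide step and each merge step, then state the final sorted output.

Merge sort trace:

Split: [3, 4, 17, 11] -> [3, 4] and [17, 11]
  Split: [3, 4] -> [3] and [4]
  Merge: [3] + [4] -> [3, 4]
  Split: [17, 11] -> [17] and [11]
  Merge: [17] + [11] -> [11, 17]
Merge: [3, 4] + [11, 17] -> [3, 4, 11, 17]

Final sorted array: [3, 4, 11, 17]

The merge sort proceeds by recursively splitting the array and merging sorted halves.
After all merges, the sorted array is [3, 4, 11, 17].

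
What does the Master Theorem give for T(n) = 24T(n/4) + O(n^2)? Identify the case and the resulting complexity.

Master Theorem for T(n) = 24T(n/4) + O(n^2):

a = 24, b = 4, c = 2
log_b(a) = log_4(24) = 2.2925

Case 1: c = 2 < log_4(24) = 2.2925
T(n) = O(n^(log_4 24))

For T(n) = 24T(n/4) + O(n^2): log_4(24) = 2.2925. This is Case 1 of the Master Theorem (c < log_b(a), work dominated by leaves), giving O(n^(log_4 24)).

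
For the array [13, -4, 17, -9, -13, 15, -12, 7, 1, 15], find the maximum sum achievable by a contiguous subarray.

Using Kadane's algorithm on [13, -4, 17, -9, -13, 15, -12, 7, 1, 15]:

Scanning through the array:
Position 1 (value -4): max_ending_here = 9, max_so_far = 13
Position 2 (value 17): max_ending_here = 26, max_so_far = 26
Position 3 (value -9): max_ending_here = 17, max_so_far = 26
Position 4 (value -13): max_ending_here = 4, max_so_far = 26
Position 5 (value 15): max_ending_here = 19, max_so_far = 26
Position 6 (value -12): max_ending_here = 7, max_so_far = 26
Position 7 (value 7): max_ending_here = 14, max_so_far = 26
Position 8 (value 1): max_ending_here = 15, max_so_far = 26
Position 9 (value 15): max_ending_here = 30, max_so_far = 30

Maximum subarray: [13, -4, 17, -9, -13, 15, -12, 7, 1, 15]
Maximum sum: 30

The maximum subarray is [13, -4, 17, -9, -13, 15, -12, 7, 1, 15] with sum 30. This subarray runs from index 0 to index 9.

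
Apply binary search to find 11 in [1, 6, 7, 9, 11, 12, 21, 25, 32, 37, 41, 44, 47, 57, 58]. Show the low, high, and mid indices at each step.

Binary search for 11 in [1, 6, 7, 9, 11, 12, 21, 25, 32, 37, 41, 44, 47, 57, 58]:

lo=0, hi=14, mid=7, arr[mid]=25 -> 25 > 11, search left half
lo=0, hi=6, mid=3, arr[mid]=9 -> 9 < 11, search right half
lo=4, hi=6, mid=5, arr[mid]=12 -> 12 > 11, search left half
lo=4, hi=4, mid=4, arr[mid]=11 -> Found target at index 4!

Binary search finds 11 at index 4 after 4 comparisons. The search repeatedly halves the search space by comparing with the middle element.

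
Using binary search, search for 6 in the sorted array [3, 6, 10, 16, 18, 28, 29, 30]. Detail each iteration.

Binary search for 6 in [3, 6, 10, 16, 18, 28, 29, 30]:

lo=0, hi=7, mid=3, arr[mid]=16 -> 16 > 6, search left half
lo=0, hi=2, mid=1, arr[mid]=6 -> Found target at index 1!

Binary search finds 6 at index 1 after 2 comparisons. The search repeatedly halves the search space by comparing with the middle element.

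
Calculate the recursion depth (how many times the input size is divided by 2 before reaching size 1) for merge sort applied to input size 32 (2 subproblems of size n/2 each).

For divide and conquer with division factor 2:

Problem sizes at each level:
Level 0: 32
Level 1: 16
Level 2: 8
Level 3: 4
Level 4: 2
Level 5: 1

The root is level 0 and the size-1 base case is level 5 (the tree spans levels 0 through 5, i.e. 6 levels counting the root), so the depth is the number of divisions: log_2(32) = 5

The recursion tree depth is log_2(32) = 5. At each level, the problem size is divided by 2, so it takes 5 divisions to reduce to a base case of size 1. The algorithm makes 2 recursive calls at each level.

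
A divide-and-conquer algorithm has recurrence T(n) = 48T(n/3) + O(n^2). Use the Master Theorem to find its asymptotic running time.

Master Theorem for T(n) = 48T(n/3) + O(n^2):

a = 48, b = 3, c = 2
log_b(a) = log_3(48) = 3.5237

Case 1: c = 2 < log_3(48) = 3.5237
T(n) = O(n^(log_3 48))

For T(n) = 48T(n/3) + O(n^2): log_3(48) = 3.5237. This is Case 1 of the Master Theorem (c < log_b(a), work dominated by leaves), giving O(n^(log_3 48)).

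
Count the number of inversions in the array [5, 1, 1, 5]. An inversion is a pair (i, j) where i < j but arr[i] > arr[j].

Finding inversions in [5, 1, 1, 5]:

(0, 1): arr[0]=5 > arr[1]=1
(0, 2): arr[0]=5 > arr[2]=1

Total inversions: 2

The array has 2 inversion(s): (0,1), (0,2). Each pair (i,j) satisfies i < j and arr[i] > arr[j].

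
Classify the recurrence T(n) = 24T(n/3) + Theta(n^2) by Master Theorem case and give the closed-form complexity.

Master Theorem for T(n) = 24T(n/3) + O(n^2):

a = 24, b = 3, c = 2
log_b(a) = log_3(24) = 2.8928

Case 1: c = 2 < log_3(24) = 2.8928
T(n) = O(n^(log_3 24))

For T(n) = 24T(n/3) + O(n^2): log_3(24) = 2.8928. This is Case 1 of the Master Theorem (c < log_b(a), work dominated by leaves), giving O(n^(log_3 24)).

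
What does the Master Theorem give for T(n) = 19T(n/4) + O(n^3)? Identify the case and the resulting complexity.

Master Theorem for T(n) = 19T(n/4) + O(n^3):

a = 19, b = 4, c = 3
log_b(a) = log_4(19) = 2.1240

Case 3: c = 3 > log_4(19) = 2.1240
T(n) = O(n^3) = O(n^3)

For T(n) = 19T(n/4) + O(n^3): log_4(19) = 2.1240. This is Case 3 of the Master Theorem (c > log_b(a), work dominated by root), giving O(n^3).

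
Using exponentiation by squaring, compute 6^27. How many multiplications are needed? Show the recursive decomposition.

Computing 6^27 by squaring (build up from 6^1; each line after the first costs one multiplication):

6^1 = 6
6^2 = (6^1)^2 = 6^2 = 36
6^3 = 6 * 6^2 = 6 * 36 = 216
6^6 = (6^3)^2 = 216^2 = 46656
6^12 = (6^6)^2 = 46656^2 = 2176782336
6^13 = 6 * 6^12 = 6 * 2176782336 = 13060694016
6^26 = (6^13)^2 = 13060694016^2 = 170581728179578208256
6^27 = 6 * 6^26 = 6 * 170581728179578208256 = 1023490369077469249536

Result: 1023490369077469249536
Multiplications needed: 7 (7 lines after 6^1)

6^27 = 1023490369077469249536. Using exponentiation by squaring, this requires 7 multiplications. The key idea: if the exponent is even, square the half-power; if odd, multiply by the base once.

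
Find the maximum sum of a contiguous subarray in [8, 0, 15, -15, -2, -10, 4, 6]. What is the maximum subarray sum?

Using Kadane's algorithm on [8, 0, 15, -15, -2, -10, 4, 6]:

Scanning through the array:
Position 1 (value 0): max_ending_here = 8, max_so_far = 8
Position 2 (value 15): max_ending_here = 23, max_so_far = 23
Position 3 (value -15): max_ending_here = 8, max_so_far = 23
Position 4 (value -2): max_ending_here = 6, max_so_far = 23
Position 5 (value -10): max_ending_here = -4, max_so_far = 23
Position 6 (value 4): max_ending_here = 4, max_so_far = 23
Position 7 (value 6): max_ending_here = 10, max_so_far = 23

Maximum subarray: [8, 0, 15]
Maximum sum: 23

The maximum subarray is [8, 0, 15] with sum 23. This subarray runs from index 0 to index 2.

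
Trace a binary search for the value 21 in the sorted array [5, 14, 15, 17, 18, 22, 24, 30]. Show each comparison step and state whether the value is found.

Binary search for 21 in [5, 14, 15, 17, 18, 22, 24, 30]:

lo=0, hi=7, mid=3, arr[mid]=17 -> 17 < 21, search right half
lo=4, hi=7, mid=5, arr[mid]=22 -> 22 > 21, search left half
lo=4, hi=4, mid=4, arr[mid]=18 -> 18 < 21, search right half
lo=5 > hi=4, target 21 not found

Binary search determines that 21 is not in the array after 3 comparisons. The search space was exhausted without finding the target.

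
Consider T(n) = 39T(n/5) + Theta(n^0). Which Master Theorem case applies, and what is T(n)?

Master Theorem for T(n) = 39T(n/5) + O(n^0):

a = 39, b = 5, c = 0
log_b(a) = log_5(39) = 2.2763

Case 1: c = 0 < log_5(39) = 2.2763
T(n) = O(n^(log_5 39))

For T(n) = 39T(n/5) + O(n^0): log_5(39) = 2.2763. This is Case 1 of the Master Theorem (c < log_b(a), work dominated by leaves), giving O(n^(log_5 39)).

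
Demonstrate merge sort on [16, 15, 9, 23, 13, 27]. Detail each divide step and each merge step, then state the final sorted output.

Merge sort trace:

Split: [16, 15, 9, 23, 13, 27] -> [16, 15, 9] and [23, 13, 27]
  Split: [16, 15, 9] -> [16] and [15, 9]
    Split: [15, 9] -> [15] and [9]
    Merge: [15] + [9] -> [9, 15]
  Merge: [16] + [9, 15] -> [9, 15, 16]
  Split: [23, 13, 27] -> [23] and [13, 27]
    Split: [13, 27] -> [13] and [27]
    Merge: [13] + [27] -> [13, 27]
  Merge: [23] + [13, 27] -> [13, 23, 27]
Merge: [9, 15, 16] + [13, 23, 27] -> [9, 13, 15, 16, 23, 27]

Final sorted array: [9, 13, 15, 16, 23, 27]

The merge sort proceeds by recursively splitting the array and merging sorted halves.
After all merges, the sorted array is [9, 13, 15, 16, 23, 27].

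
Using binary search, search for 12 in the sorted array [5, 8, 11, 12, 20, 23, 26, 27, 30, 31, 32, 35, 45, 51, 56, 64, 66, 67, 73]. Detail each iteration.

Binary search for 12 in [5, 8, 11, 12, 20, 23, 26, 27, 30, 31, 32, 35, 45, 51, 56, 64, 66, 67, 73]:

lo=0, hi=18, mid=9, arr[mid]=31 -> 31 > 12, search left half
lo=0, hi=8, mid=4, arr[mid]=20 -> 20 > 12, search left half
lo=0, hi=3, mid=1, arr[mid]=8 -> 8 < 12, search right half
lo=2, hi=3, mid=2, arr[mid]=11 -> 11 < 12, search right half
lo=3, hi=3, mid=3, arr[mid]=12 -> Found target at index 3!

Binary search finds 12 at index 3 after 5 comparisons. The search repeatedly halves the search space by comparing with the middle element.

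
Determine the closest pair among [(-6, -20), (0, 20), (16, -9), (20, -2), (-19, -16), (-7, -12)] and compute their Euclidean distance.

Computing all pairwise distances among 6 points:

d((-6, -20), (0, 20)) = 40.4475
d((-6, -20), (16, -9)) = 24.5967
d((-6, -20), (20, -2)) = 31.6228
d((-6, -20), (-19, -16)) = 13.6015
d((-6, -20), (-7, -12)) = 8.0623 <-- minimum
d((0, 20), (16, -9)) = 33.121
d((0, 20), (20, -2)) = 29.7321
d((0, 20), (-19, -16)) = 40.7063
d((0, 20), (-7, -12)) = 32.7567
d((16, -9), (20, -2)) = 8.0623 <-- minimum
d((16, -9), (-19, -16)) = 35.6931
d((16, -9), (-7, -12)) = 23.1948
d((20, -2), (-19, -16)) = 41.4367
d((20, -2), (-7, -12)) = 28.7924
d((-19, -16), (-7, -12)) = 12.6491

Minimum distance: 8.0623 (tie among 2 pairs: (-6, -20) and (-7, -12); (16, -9) and (20, -2))

The minimum Euclidean distance is 8.0623. There is a tie: 2 pairs achieve this minimum — (-6, -20) and (-7, -12); (16, -9) and (20, -2). Any of these is a valid closest pair. For 6 points, brute-force pairwise comparison is shown above. For large n, the divide-and-conquer algorithm (sort by x, recurse on halves, check the dividing strip) achieves O(n log n).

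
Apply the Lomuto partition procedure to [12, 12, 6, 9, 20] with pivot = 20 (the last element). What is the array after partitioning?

Lomuto partition with pivot = 20:

Initial array: [12, 12, 6, 9, 20]

arr[0]=12 <= 20: swap with position 0, array becomes [12, 12, 6, 9, 20]
arr[1]=12 <= 20: swap with position 1, array becomes [12, 12, 6, 9, 20]
arr[2]=6 <= 20: swap with position 2, array becomes [12, 12, 6, 9, 20]
arr[3]=9 <= 20: swap with position 3, array becomes [12, 12, 6, 9, 20]

Place pivot at position 4: [12, 12, 6, 9, 20]
Pivot position: 4

After partitioning with pivot 20, the array becomes [12, 12, 6, 9, 20]. The pivot is placed at index 4. All elements to the left of the pivot are <= 20, and all elements to the right are > 20.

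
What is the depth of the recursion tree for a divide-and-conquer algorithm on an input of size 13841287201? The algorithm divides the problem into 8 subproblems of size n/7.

For divide and conquer with division factor 7:

Problem sizes at each level:
Level 0: 13841287201
Level 1: 1977326743
Level 2: 282475249
Level 3: 40353607
Level 4: 5764801
Level 5: 823543
Level 6: 117649
Level 7: 16807
Level 8: 2401
Level 9: 343
Level 10: 49
Level 11: 7
Level 12: 1

The root is level 0 and the size-1 base case is level 12 (the tree spans levels 0 through 12, i.e. 13 levels counting the root), so the depth is the number of divisions: log_7(13841287201) = 12

The recursion tree depth is log_7(13841287201) = 12. At each level, the problem size is divided by 7, so it takes 12 divisions to reduce to a base case of size 1. The algorithm makes 8 recursive calls at each level.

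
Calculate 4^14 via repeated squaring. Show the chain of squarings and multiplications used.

Computing 4^14 by squaring (build up from 4^1; each line after the first costs one multiplication):

4^1 = 4
4^2 = (4^1)^2 = 4^2 = 16
4^3 = 4 * 4^2 = 4 * 16 = 64
4^6 = (4^3)^2 = 64^2 = 4096
4^7 = 4 * 4^6 = 4 * 4096 = 16384
4^14 = (4^7)^2 = 16384^2 = 268435456

Result: 268435456
Multiplications needed: 5 (5 lines after 4^1)

4^14 = 268435456. Using exponentiation by squaring, this requires 5 multiplications. The key idea: if the exponent is even, square the half-power; if odd, multiply by the base once.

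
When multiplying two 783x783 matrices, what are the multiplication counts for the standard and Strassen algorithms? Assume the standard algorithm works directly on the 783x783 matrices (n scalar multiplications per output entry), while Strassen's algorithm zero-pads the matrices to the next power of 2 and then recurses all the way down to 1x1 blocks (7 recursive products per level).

Matrix multiplication for 783x783 matrices:

Strassen's algorithm requires power-of-2 dimensions. Pad 783x783 to 1024x1024 (next power of 2).

Standard algorithm: 783^3 = 480048687 multiplications
Strassen's algorithm: 7^(log2(1024)) = 7^10 = 282475249 multiplications
Savings: 480048687 - 282475249 = 197573438 multiplications

Standard: 480048687 multiplications (783^3). Strassen: 282475249 multiplications (7^10, after padding to 1024x1024). Strassen reduces 8 recursive multiplications to 7 at each level.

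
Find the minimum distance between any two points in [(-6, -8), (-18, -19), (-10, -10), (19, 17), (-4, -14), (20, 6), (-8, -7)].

Computing all pairwise distances among 7 points:

d((-6, -8), (-18, -19)) = 16.2788
d((-6, -8), (-10, -10)) = 4.4721
d((-6, -8), (19, 17)) = 35.3553
d((-6, -8), (-4, -14)) = 6.3246
d((-6, -8), (20, 6)) = 29.5296
d((-6, -8), (-8, -7)) = 2.2361 <-- minimum
d((-18, -19), (-10, -10)) = 12.0416
d((-18, -19), (19, 17)) = 51.6236
d((-18, -19), (-4, -14)) = 14.8661
d((-18, -19), (20, 6)) = 45.4863
d((-18, -19), (-8, -7)) = 15.6205
d((-10, -10), (19, 17)) = 39.6232
d((-10, -10), (-4, -14)) = 7.2111
d((-10, -10), (20, 6)) = 34.0
d((-10, -10), (-8, -7)) = 3.6056
d((19, 17), (-4, -14)) = 38.6005
d((19, 17), (20, 6)) = 11.0454
d((19, 17), (-8, -7)) = 36.1248
d((-4, -14), (20, 6)) = 31.241
d((-4, -14), (-8, -7)) = 8.0623
d((20, 6), (-8, -7)) = 30.8707

Closest pair: (-6, -8) and (-8, -7) with distance 2.2361

The closest pair is (-6, -8) and (-8, -7) with Euclidean distance 2.2361. For 7 points, brute-force pairwise comparison is shown above. For large n, the divide-and-conquer algorithm (sort by x, recurse on halves, check the dividing strip) achieves O(n log n).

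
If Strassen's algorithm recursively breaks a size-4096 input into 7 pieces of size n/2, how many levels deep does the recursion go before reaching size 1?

For divide and conquer with division factor 2:

Problem sizes at each level:
Level 0: 4096
Level 1: 2048
Level 2: 1024
Level 3: 512
Level 4: 256
Level 5: 128
Level 6: 64
Level 7: 32
Level 8: 16
Level 9: 8
Level 10: 4
Level 11: 2
Level 12: 1

The root is level 0 and the size-1 base case is level 12 (the tree spans levels 0 through 12, i.e. 13 levels counting the root), so the depth is the number of divisions: log_2(4096) = 12

The recursion tree depth is log_2(4096) = 12. At each level, the problem size is divided by 2, so it takes 12 divisions to reduce to a base case of size 1. The algorithm makes 7 recursive calls at each level.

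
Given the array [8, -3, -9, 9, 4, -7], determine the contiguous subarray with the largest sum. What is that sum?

Using Kadane's algorithm on [8, -3, -9, 9, 4, -7]:

Scanning through the array:
Position 1 (value -3): max_ending_here = 5, max_so_far = 8
Position 2 (value -9): max_ending_here = -4, max_so_far = 8
Position 3 (value 9): max_ending_here = 9, max_so_far = 9
Position 4 (value 4): max_ending_here = 13, max_so_far = 13
Position 5 (value -7): max_ending_here = 6, max_so_far = 13

Maximum subarray: [9, 4]
Maximum sum: 13

The maximum subarray is [9, 4] with sum 13. This subarray runs from index 3 to index 4.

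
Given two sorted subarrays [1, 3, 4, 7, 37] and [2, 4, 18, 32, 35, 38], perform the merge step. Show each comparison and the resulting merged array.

Merging process:

Compare 1 vs 2: take 1 from left. Merged: [1]
Compare 3 vs 2: take 2 from right. Merged: [1, 2]
Compare 3 vs 4: take 3 from left. Merged: [1, 2, 3]
Compare 4 vs 4: take 4 from left. Merged: [1, 2, 3, 4]
Compare 7 vs 4: take 4 from right. Merged: [1, 2, 3, 4, 4]
Compare 7 vs 18: take 7 from left. Merged: [1, 2, 3, 4, 4, 7]
Compare 37 vs 18: take 18 from right. Merged: [1, 2, 3, 4, 4, 7, 18]
Compare 37 vs 32: take 32 from right. Merged: [1, 2, 3, 4, 4, 7, 18, 32]
Compare 37 vs 35: take 35 from right. Merged: [1, 2, 3, 4, 4, 7, 18, 32, 35]
Compare 37 vs 38: take 37 from left. Merged: [1, 2, 3, 4, 4, 7, 18, 32, 35, 37]
Append remaining from right: [38]. Merged: [1, 2, 3, 4, 4, 7, 18, 32, 35, 37, 38]

Final merged array: [1, 2, 3, 4, 4, 7, 18, 32, 35, 37, 38]
Total comparisons: 10

The merged array is [1, 2, 3, 4, 4, 7, 18, 32, 35, 37, 38], requiring 10 comparisons. The merge step runs in O(n) time where n is the total number of elements.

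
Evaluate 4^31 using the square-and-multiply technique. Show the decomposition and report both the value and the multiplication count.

Computing 4^31 by squaring (build up from 4^1; each line after the first costs one multiplication):

4^1 = 4
4^2 = (4^1)^2 = 4^2 = 16
4^3 = 4 * 4^2 = 4 * 16 = 64
4^6 = (4^3)^2 = 64^2 = 4096
4^7 = 4 * 4^6 = 4 * 4096 = 16384
4^14 = (4^7)^2 = 16384^2 = 268435456
4^15 = 4 * 4^14 = 4 * 268435456 = 1073741824
4^30 = (4^15)^2 = 1073741824^2 = 1152921504606846976
4^31 = 4 * 4^30 = 4 * 1152921504606846976 = 4611686018427387904

Result: 4611686018427387904
Multiplications needed: 8 (8 lines after 4^1)

4^31 = 4611686018427387904. Using exponentiation by squaring, this requires 8 multiplications. The key idea: if the exponent is even, square the half-power; if odd, multiply by the base once.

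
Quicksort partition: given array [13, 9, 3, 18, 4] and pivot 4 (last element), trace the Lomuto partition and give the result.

Lomuto partition with pivot = 4:

Initial array: [13, 9, 3, 18, 4]

arr[0]=13 > 4: no swap
arr[1]=9 > 4: no swap
arr[2]=3 <= 4: swap with position 0, array becomes [3, 9, 13, 18, 4]
arr[3]=18 > 4: no swap

Place pivot at position 1: [3, 4, 13, 18, 9]
Pivot position: 1

After partitioning with pivot 4, the array becomes [3, 4, 13, 18, 9]. The pivot is placed at index 1. All elements to the left of the pivot are <= 4, and all elements to the right are > 4.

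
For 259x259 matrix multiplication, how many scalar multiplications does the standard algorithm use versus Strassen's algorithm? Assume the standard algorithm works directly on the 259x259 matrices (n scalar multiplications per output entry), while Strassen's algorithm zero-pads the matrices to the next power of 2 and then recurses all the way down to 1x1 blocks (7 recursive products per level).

Matrix multiplication for 259x259 matrices:

Strassen's algorithm requires power-of-2 dimensions. Pad 259x259 to 512x512 (next power of 2).

Standard algorithm: 259^3 = 17373979 multiplications
Strassen's algorithm: 7^(log2(512)) = 7^9 = 40353607 multiplications
Difference: 17373979 - 40353607 = -22979628 (Strassen uses MORE here due to padding overhead — for small or just-over-power-of-2 n, padding can outweigh the per-level savings)

Standard: 17373979 multiplications (259^3). Strassen: 40353607 multiplications (7^9, after padding to 512x512). Strassen reduces 8 recursive multiplications to 7 at each level.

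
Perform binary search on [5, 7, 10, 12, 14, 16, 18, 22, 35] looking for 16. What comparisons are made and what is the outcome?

Binary search for 16 in [5, 7, 10, 12, 14, 16, 18, 22, 35]:

lo=0, hi=8, mid=4, arr[mid]=14 -> 14 < 16, search right half
lo=5, hi=8, mid=6, arr[mid]=18 -> 18 > 16, search left half
lo=5, hi=5, mid=5, arr[mid]=16 -> Found target at index 5!

Binary search finds 16 at index 5 after 3 comparisons. The search repeatedly halves the search space by comparing with the middle element.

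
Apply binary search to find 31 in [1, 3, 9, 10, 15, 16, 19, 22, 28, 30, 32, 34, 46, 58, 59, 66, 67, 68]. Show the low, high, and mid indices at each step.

Binary search for 31 in [1, 3, 9, 10, 15, 16, 19, 22, 28, 30, 32, 34, 46, 58, 59, 66, 67, 68]:

lo=0, hi=17, mid=8, arr[mid]=28 -> 28 < 31, search right half
lo=9, hi=17, mid=13, arr[mid]=58 -> 58 > 31, search left half
lo=9, hi=12, mid=10, arr[mid]=32 -> 32 > 31, search left half
lo=9, hi=9, mid=9, arr[mid]=30 -> 30 < 31, search right half
lo=10 > hi=9, target 31 not found

Binary search determines that 31 is not in the array after 4 comparisons. The search space was exhausted without finding the target.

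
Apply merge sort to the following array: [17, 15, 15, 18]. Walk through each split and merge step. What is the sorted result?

Merge sort trace:

Split: [17, 15, 15, 18] -> [17, 15] and [15, 18]
  Split: [17, 15] -> [17] and [15]
  Merge: [17] + [15] -> [15, 17]
  Split: [15, 18] -> [15] and [18]
  Merge: [15] + [18] -> [15, 18]
Merge: [15, 17] + [15, 18] -> [15, 15, 17, 18]

Final sorted array: [15, 15, 17, 18]

The merge sort proceeds by recursively splitting the array and merging sorted halves.
After all merges, the sorted array is [15, 15, 17, 18].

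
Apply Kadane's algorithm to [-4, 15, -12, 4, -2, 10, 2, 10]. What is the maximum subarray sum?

Using Kadane's algorithm on [-4, 15, -12, 4, -2, 10, 2, 10]:

Scanning through the array:
Position 1 (value 15): max_ending_here = 15, max_so_far = 15
Position 2 (value -12): max_ending_here = 3, max_so_far = 15
Position 3 (value 4): max_ending_here = 7, max_so_far = 15
Position 4 (value -2): max_ending_here = 5, max_so_far = 15
Position 5 (value 10): max_ending_here = 15, max_so_far = 15
Position 6 (value 2): max_ending_here = 17, max_so_far = 17
Position 7 (value 10): max_ending_here = 27, max_so_far = 27

Maximum subarray: [15, -12, 4, -2, 10, 2, 10]
Maximum sum: 27

The maximum subarray is [15, -12, 4, -2, 10, 2, 10] with sum 27. This subarray runs from index 1 to index 7.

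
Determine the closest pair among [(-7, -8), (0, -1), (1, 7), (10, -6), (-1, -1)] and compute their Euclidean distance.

Computing all pairwise distances among 5 points:

d((-7, -8), (0, -1)) = 9.8995
d((-7, -8), (1, 7)) = 17.0
d((-7, -8), (10, -6)) = 17.1172
d((-7, -8), (-1, -1)) = 9.2195
d((0, -1), (1, 7)) = 8.0623
d((0, -1), (10, -6)) = 11.1803
d((0, -1), (-1, -1)) = 1.0 <-- minimum
d((1, 7), (10, -6)) = 15.8114
d((1, 7), (-1, -1)) = 8.2462
d((10, -6), (-1, -1)) = 12.083

Closest pair: (0, -1) and (-1, -1) with distance 1.0

The closest pair is (0, -1) and (-1, -1) with Euclidean distance 1.0. For 5 points, brute-force pairwise comparison is shown above. For large n, the divide-and-conquer algorithm (sort by x, recurse on halves, check the dividing strip) achieves O(n log n).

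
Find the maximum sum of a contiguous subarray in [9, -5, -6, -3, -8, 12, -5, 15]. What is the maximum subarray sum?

Using Kadane's algorithm on [9, -5, -6, -3, -8, 12, -5, 15]:

Scanning through the array:
Position 1 (value -5): max_ending_here = 4, max_so_far = 9
Position 2 (value -6): max_ending_here = -2, max_so_far = 9
Position 3 (value -3): max_ending_here = -3, max_so_far = 9
Position 4 (value -8): max_ending_here = -8, max_so_far = 9
Position 5 (value 12): max_ending_here = 12, max_so_far = 12
Position 6 (value -5): max_ending_here = 7, max_so_far = 12
Position 7 (value 15): max_ending_here = 22, max_so_far = 22

Maximum subarray: [12, -5, 15]
Maximum sum: 22

The maximum subarray is [12, -5, 15] with sum 22. This subarray runs from index 5 to index 7.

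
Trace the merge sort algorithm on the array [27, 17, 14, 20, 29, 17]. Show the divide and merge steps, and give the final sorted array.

Merge sort trace:

Split: [27, 17, 14, 20, 29, 17] -> [27, 17, 14] and [20, 29, 17]
  Split: [27, 17, 14] -> [27] and [17, 14]
    Split: [17, 14] -> [17] and [14]
    Merge: [17] + [14] -> [14, 17]
  Merge: [27] + [14, 17] -> [14, 17, 27]
  Split: [20, 29, 17] -> [20] and [29, 17]
    Split: [29, 17] -> [29] and [17]
    Merge: [29] + [17] -> [17, 29]
  Merge: [20] + [17, 29] -> [17, 20, 29]
Merge: [14, 17, 27] + [17, 20, 29] -> [14, 17, 17, 20, 27, 29]

Final sorted array: [14, 17, 17, 20, 27, 29]

The merge sort proceeds by recursively splitting the array and merging sorted halves.
After all merges, the sorted array is [14, 17, 17, 20, 27, 29].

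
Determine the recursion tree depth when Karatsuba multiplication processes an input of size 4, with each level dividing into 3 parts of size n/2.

For divide and conquer with division factor 2:

Problem sizes at each level:
Level 0: 4
Level 1: 2
Level 2: 1

The root is level 0 and the size-1 base case is level 2 (the tree spans levels 0 through 2, i.e. 3 levels counting the root), so the depth is the number of divisions: log_2(4) = 2

The recursion tree depth is log_2(4) = 2. At each level, the problem size is divided by 2, so it takes 2 divisions to reduce to a base case of size 1. The algorithm makes 3 recursive calls at each level.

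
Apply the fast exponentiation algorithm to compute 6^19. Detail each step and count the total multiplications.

Computing 6^19 by squaring (build up from 6^1; each line after the first costs one multiplication):

6^1 = 6
6^2 = (6^1)^2 = 6^2 = 36
6^4 = (6^2)^2 = 36^2 = 1296
6^8 = (6^4)^2 = 1296^2 = 1679616
6^9 = 6 * 6^8 = 6 * 1679616 = 10077696
6^18 = (6^9)^2 = 10077696^2 = 101559956668416
6^19 = 6 * 6^18 = 6 * 101559956668416 = 609359740010496

Result: 609359740010496
Multiplications needed: 6 (6 lines after 6^1)

6^19 = 609359740010496. Using exponentiation by squaring, this requires 6 multiplications. The key idea: if the exponent is even, square the half-power; if odd, multiply by the base once.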